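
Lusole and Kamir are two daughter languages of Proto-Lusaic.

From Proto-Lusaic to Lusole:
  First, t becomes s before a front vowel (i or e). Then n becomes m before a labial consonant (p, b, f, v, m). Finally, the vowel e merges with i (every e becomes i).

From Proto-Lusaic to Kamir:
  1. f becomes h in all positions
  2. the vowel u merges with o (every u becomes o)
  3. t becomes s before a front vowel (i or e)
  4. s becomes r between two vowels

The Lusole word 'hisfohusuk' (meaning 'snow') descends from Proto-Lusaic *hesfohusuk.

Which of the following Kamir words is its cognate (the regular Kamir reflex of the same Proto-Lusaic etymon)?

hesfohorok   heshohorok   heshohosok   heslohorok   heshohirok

Kamir: *hesfohusuk > heshohusuk > heshohosok > heshohorok  (by unconditioned shift, vowel merger, rhotacism)
Only 'heshohorok' matches the regular Kamir development of *hesfohusuk.

heshohorok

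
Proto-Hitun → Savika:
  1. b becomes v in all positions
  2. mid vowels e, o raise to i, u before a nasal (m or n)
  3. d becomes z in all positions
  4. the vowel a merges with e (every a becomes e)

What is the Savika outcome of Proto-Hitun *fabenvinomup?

Savika: start from *fabenvinomup.
  rule 1 (unconditioned shift): fabenvinomup → favenvinomup
  rule 2 (pre-nasal raising): favenvinomup → favinvinumup
  rule 3: no change — favinvinumup
  rule 4 (vowel merger): favinvinumup → fevinvinumup
  ⇒ Savika fevinvinumup

fevinvinumup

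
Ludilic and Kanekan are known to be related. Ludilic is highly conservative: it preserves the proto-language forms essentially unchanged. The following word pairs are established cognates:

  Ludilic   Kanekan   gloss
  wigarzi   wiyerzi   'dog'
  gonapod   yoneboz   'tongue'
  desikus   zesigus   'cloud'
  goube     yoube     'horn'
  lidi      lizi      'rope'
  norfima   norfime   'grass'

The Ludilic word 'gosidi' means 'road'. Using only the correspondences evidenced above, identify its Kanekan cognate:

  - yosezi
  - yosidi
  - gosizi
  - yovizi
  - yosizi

yosizi

gonapod ~ yoneboz, goube ~ yoube — Ludilic g corresponds to Kanekan y word-initially before a back vowel.
lidi ~ lizi — Ludilic d corresponds to Kanekan z between vowels (before a front vowel).
Applying these to Ludilic 'gosidi':
  gosidi → yosidi   (g→y word-initially before a back vowel)
  yosidi → yosizi   (d→z between vowels (before a front vowel))
So the Kanekan cognate is 'yosizi'.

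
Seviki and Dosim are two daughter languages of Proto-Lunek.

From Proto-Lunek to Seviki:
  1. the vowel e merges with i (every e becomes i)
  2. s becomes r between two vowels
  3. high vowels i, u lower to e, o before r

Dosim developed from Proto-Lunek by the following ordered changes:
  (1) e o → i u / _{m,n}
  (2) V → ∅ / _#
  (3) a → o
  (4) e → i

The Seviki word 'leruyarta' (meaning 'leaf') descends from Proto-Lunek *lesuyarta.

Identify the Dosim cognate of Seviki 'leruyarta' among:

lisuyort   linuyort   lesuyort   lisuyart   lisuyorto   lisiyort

Dosim: *lesuyarta > lesuyart > lesuyort > lisuyort  (by apocope, vowel merger, vowel merger)
Only 'lisuyort' matches the regular Dosim development of *lesuyarta.

lisuyort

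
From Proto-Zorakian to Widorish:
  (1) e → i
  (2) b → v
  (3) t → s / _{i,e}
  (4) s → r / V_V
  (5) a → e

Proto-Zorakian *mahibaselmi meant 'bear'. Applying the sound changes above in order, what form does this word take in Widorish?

Widorish: *mahibaselmi
  mahibaselmi → mahibasilmi   [vowel merger]
  mahibasilmi → mahivasilmi   [unconditioned shift]
  mahivasilmi (rule 3 does not apply)
  mahivasilmi → mahivarilmi   [rhotacism]
  mahivarilmi → mehiverilmi   [vowel merger]
  giving Widorish mehiverilmi.

mehiverilmi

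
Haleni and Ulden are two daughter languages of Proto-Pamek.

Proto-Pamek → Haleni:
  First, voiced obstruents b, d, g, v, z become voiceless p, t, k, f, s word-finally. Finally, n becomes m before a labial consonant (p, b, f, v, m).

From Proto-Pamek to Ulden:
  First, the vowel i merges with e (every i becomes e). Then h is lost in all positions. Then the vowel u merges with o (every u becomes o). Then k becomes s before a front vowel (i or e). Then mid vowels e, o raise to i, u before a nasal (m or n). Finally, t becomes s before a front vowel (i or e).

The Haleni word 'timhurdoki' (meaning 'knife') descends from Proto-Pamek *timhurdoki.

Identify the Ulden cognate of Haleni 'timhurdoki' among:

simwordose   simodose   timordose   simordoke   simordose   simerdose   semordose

simordose

Ulden: start from *timhurdoki.
  rule 1 (vowel merger): timhurdoki → temhurdoke
  rule 2 (h-loss): temhurdoke → temurdoke
  rule 3 (vowel merger): temurdoke → temordoke
  rule 4 (palatalisation): temordoke → temordose
  rule 5 (pre-nasal raising): temordose → timordose
  rule 6 (palatalisation): timordose → simordose
  ⇒ Ulden simordose
The other candidates each miss or misapply at least one Ulden change.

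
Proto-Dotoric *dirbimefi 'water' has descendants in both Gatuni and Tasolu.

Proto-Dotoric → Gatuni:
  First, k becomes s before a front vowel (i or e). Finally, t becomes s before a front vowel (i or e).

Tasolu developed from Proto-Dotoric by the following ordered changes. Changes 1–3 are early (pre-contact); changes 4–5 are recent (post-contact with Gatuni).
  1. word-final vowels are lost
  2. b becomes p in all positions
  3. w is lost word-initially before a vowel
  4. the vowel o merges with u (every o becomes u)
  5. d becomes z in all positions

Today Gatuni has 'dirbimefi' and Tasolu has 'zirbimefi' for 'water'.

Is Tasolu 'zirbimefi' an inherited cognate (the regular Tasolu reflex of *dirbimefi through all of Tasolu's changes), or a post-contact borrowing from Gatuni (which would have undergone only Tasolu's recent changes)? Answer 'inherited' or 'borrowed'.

borrowed

If inherited, *dirbimefi would pass through all of Tasolu's changes:
Tasolu: start from *dirbimefi.
  rule 1 (apocope): dirbimefi → dirbimef
  rule 2 (unconditioned shift): dirbimef → dirpimef
  rule 3: no change — dirpimef
  rule 4: no change — dirpimef
  rule 5 (unconditioned shift): dirpimef → zirpimef
  ⇒ Tasolu zirpimef
If borrowed from Gatuni 'dirbimefi' after the early changes, it would undergo only the recent ones:
  rule 4 (vowel merger): no change (dirbimefi)
  rule 5 (unconditioned shift): dirbimefi → zirbimefi
  ⇒ as a loan: zirbimefi
Tasolu 'zirbimefi' matches the loan outcome 'zirbimefi', not the inherited 'zirpimef' — it skipped the early Tasolu changes, so it was borrowed from Gatuni.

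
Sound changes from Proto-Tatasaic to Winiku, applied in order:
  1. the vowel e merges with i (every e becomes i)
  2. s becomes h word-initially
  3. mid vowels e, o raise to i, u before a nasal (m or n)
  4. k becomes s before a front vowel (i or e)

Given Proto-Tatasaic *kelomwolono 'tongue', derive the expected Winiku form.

silumwoluno

Winiku: *kelomwolono > kilomwolono > kilumwoluno > silumwoluno  (by vowel merger, pre-nasal raising, palatalisation)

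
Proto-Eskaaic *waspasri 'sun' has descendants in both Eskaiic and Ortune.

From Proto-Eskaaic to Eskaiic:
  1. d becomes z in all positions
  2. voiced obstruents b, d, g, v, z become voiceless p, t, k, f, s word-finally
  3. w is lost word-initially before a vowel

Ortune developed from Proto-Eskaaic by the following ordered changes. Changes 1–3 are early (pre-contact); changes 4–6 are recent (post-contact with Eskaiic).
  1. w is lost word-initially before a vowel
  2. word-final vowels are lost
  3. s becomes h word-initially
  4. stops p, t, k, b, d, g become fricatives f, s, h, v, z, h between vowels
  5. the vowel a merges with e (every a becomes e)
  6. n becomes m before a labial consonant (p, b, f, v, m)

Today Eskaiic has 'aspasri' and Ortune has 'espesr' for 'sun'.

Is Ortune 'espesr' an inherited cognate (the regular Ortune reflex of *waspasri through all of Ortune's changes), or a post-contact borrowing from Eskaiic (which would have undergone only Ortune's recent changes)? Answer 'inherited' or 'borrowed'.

If inherited, *waspasri would pass through all of Ortune's changes:
Ortune: *waspasri > aspasri > aspasr > espesr  (by glide loss, apocope, vowel merger)
If borrowed from Eskaiic 'aspasri' after the early changes, it would undergo only the recent ones:
  rule 4 (intervocalic lenition): no change (aspasri)
  rule 5 (vowel merger): aspasri → espesri
  rule 6 (nasal place assimilation): no change (espesri)
  ⇒ as a loan: espesri
Ortune 'espesr' matches the inherited outcome exactly, so it is an inherited cognate, not a loan.

inherited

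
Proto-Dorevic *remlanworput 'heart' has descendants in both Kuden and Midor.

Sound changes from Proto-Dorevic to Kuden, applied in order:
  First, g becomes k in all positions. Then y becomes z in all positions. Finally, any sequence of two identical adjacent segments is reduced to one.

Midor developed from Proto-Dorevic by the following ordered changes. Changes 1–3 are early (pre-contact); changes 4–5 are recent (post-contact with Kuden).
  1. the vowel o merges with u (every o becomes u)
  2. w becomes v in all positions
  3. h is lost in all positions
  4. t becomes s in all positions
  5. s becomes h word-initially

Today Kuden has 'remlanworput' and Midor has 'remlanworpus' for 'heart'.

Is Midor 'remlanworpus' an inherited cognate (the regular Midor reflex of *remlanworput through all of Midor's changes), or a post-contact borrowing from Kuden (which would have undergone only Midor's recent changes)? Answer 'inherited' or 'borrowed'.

If inherited, *remlanworput would pass through all of Midor's changes:
Midor: *remlanworput > remlanwurput > remlanvurput > remlanvurpus  (by vowel merger, unconditioned shift, unconditioned shift)
If borrowed from Kuden 'remlanworput' after the early changes, it would undergo only the recent ones:
  rule 4 (unconditioned shift): remlanworput → remlanworpus
  rule 5 (debuccalisation): no change (remlanworpus)
  ⇒ as a loan: remlanworpus
Midor 'remlanworpus' matches the loan outcome 'remlanworpus', not the inherited 'remlanvurpus' — it skipped the early Midor changes, so it was borrowed from Kuden.

borrowed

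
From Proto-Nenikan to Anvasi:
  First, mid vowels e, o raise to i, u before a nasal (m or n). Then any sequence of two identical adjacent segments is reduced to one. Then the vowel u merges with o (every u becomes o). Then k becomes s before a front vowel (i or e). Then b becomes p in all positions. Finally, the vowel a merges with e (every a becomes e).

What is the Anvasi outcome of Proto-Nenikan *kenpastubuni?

sinpestoponi

Anvasi: *kenpastubuni > kinpastubuni > kinpastoboni > sinpastoboni > sinpastoponi > sinpestoponi  (by pre-nasal raising, vowel merger, palatalisation, unconditioned shift, vowel merger)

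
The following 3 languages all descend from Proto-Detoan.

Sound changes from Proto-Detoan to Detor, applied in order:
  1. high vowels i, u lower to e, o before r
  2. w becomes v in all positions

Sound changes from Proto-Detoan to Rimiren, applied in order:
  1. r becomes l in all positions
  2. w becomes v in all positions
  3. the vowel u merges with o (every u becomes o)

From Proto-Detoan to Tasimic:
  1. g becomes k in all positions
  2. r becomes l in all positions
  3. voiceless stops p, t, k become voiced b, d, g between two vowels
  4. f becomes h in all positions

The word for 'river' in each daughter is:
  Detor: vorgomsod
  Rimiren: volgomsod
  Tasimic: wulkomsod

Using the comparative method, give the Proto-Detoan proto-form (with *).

Position 1: Detor has v, Rimiren has v, Tasimic has w. Tasimic preserves w here (none of its changes turn any other segment into w), so the proto-segment is *w.
Position 4: Detor has g, Rimiren has g, Tasimic has k. Detor preserves g here (none of its changes turn any other segment into g), so the proto-segment is *g.
Continuing position by position gives *wurgomsod; check it forward:
Detor: start from *wurgomsod.
  rule 1 (pre-rhotic lowering): wurgomsod → worgomsod
  rule 2 (unconditioned shift): worgomsod → vorgomsod
  ⇒ Detor vorgomsod
Rimiren: *wurgomsod
  wurgomsod → wulgomsod   [unconditioned shift]
  wulgomsod → vulgomsod   [unconditioned shift]
  vulgomsod → volgomsod   [vowel merger]
  giving Rimiren volgomsod.
Tasimic: *wurgomsod > wurkomsod > wulkomsod  (by unconditioned shift, unconditioned shift)
Only *wurgomsod yields all of Detor vorgomsod, Rimiren volgomsod, Tasimic wulkomsod.

*wurgomsod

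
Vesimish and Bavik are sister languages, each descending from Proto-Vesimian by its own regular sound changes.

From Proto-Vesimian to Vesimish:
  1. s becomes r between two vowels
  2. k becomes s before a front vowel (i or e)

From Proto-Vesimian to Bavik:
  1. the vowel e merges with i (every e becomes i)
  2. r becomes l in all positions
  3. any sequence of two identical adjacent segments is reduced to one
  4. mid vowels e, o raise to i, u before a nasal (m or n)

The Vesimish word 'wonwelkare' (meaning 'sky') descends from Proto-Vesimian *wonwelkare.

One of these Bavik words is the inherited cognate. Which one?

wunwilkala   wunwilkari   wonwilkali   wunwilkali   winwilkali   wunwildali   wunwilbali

wunwilkali

Bavik: start from *wonwelkare.
  rule 1 (vowel merger): wonwelkare → wonwilkari
  rule 2 (unconditioned shift): wonwilkari → wonwilkali
  rule 3: no change — wonwilkali
  rule 4 (pre-nasal raising): wonwilkali → wunwilkali
  ⇒ Bavik wunwilkali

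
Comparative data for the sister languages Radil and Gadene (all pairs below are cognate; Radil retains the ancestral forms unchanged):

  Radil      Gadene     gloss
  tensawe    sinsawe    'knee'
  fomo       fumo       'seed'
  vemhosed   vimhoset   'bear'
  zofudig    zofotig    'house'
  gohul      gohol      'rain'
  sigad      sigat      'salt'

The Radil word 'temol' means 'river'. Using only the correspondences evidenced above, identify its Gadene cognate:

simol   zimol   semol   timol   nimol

tensawe ~ sinsawe — Radil t corresponds to Gadene s word-initially before a front vowel.
vemhosed ~ vimhoset — Radil e corresponds to Gadene i after a consonant, before a nasal.
Applying these to Radil 'temol':
  temol → semol   (t→s word-initially before a front vowel)
  semol → simol   (e→i after a consonant, before a nasal)
So the Gadene cognate is 'simol'.

simol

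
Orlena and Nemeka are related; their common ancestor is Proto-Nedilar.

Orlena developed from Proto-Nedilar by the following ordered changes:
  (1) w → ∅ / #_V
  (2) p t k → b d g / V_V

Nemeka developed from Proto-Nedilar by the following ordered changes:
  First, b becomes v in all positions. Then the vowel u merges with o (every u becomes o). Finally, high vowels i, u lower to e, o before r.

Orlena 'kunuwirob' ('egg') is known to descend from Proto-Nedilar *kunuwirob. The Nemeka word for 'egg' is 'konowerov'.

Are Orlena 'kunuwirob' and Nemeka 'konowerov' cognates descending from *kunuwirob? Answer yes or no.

Derive the expected Nemeka reflex of *kunuwirob:
Nemeka: *kunuwirob
  kunuwirob → kunuwirov   [unconditioned shift]
  kunuwirov → konowirov   [vowel merger]
  konowirov → konowerov   [pre-rhotic lowering]
  giving Nemeka konowerov.
Nemeka 'konowerov' matches the regular reflex exactly, so the pair is cognate.

yes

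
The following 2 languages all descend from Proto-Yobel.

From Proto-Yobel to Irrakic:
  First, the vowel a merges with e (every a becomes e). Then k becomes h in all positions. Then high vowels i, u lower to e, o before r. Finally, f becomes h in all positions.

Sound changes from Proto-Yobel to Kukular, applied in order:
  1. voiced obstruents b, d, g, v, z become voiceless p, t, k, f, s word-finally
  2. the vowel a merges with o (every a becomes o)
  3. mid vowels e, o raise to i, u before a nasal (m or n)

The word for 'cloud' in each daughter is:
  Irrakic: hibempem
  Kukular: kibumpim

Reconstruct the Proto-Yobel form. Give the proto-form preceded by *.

*kibampem

Position 7: Irrakic has e, Kukular has i. Taking the neighbouring segments as reconstructed: Irrakic e could go back to *a or *e; Kukular i could go back to *e or *i — the one source consistent with every daughter is *e.
Position 4: Irrakic has e, Kukular has u. Taking the neighbouring segments as reconstructed: Irrakic e could go back to *a or *e; Kukular u could go back to *a or *o or *u — the one source consistent with every daughter is *a.
Position 1: Irrakic has h, Kukular has k. Taking the neighbouring segments as reconstructed: Irrakic h could go back to *k or *f or *h; Kukular k can only go back to *k — the one source consistent with every daughter is *k.
Continuing position by position gives *kibampem; check it forward:
Irrakic: *kibampem
  kibampem → kibempem   [vowel merger]
  kibempem → hibempem   [unconditioned shift]
  hibempem (rule 3 does not apply)
  hibempem (rule 4 does not apply)
  giving Irrakic hibempem.
Kukular: *kibampem
  kibampem (rule 1 does not apply)
  kibampem → kibompem   [vowel merger]
  kibompem → kibumpim   [pre-nasal raising]
  giving Kukular kibumpim.
Only *kibampem yields all of Irrakic hibempem, Kukular kibumpim.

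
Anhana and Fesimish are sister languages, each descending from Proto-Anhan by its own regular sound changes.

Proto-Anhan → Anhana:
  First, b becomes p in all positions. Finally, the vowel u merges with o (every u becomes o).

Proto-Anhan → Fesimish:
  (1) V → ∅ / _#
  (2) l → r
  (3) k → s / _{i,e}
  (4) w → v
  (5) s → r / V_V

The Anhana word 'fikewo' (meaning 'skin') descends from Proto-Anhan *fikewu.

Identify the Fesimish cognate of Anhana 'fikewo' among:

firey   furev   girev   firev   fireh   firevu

firev

Fesimish: *fikewu
  fikewu → fikew   [apocope]
  fikew (rule 2 does not apply)
  fikew → fisew   [palatalisation]
  fisew → fisev   [unconditioned shift]
  fisev → firev   [rhotacism]
  giving Fesimish firev.
Among the options, 'firev' alone shows every Fesimish change applied in order.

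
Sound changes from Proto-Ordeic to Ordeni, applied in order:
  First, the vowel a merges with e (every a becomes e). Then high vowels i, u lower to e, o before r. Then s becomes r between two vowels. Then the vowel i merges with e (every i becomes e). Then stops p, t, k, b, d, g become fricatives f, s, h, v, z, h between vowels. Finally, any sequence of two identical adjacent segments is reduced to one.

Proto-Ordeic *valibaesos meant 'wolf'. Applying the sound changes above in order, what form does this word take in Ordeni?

veleveros

Ordeni: start from *valibaesos.
  rule 1 (vowel merger): valibaesos → velibeesos
  rule 2: no change — velibeesos
  rule 3 (rhotacism): velibeesos → velibeeros
  rule 4 (vowel merger): velibeeros → velebeeros
  rule 5 (intervocalic lenition): velebeeros → veleveeros
  rule 6 (degemination): veleveeros → veleveros
  ⇒ Ordeni veleveros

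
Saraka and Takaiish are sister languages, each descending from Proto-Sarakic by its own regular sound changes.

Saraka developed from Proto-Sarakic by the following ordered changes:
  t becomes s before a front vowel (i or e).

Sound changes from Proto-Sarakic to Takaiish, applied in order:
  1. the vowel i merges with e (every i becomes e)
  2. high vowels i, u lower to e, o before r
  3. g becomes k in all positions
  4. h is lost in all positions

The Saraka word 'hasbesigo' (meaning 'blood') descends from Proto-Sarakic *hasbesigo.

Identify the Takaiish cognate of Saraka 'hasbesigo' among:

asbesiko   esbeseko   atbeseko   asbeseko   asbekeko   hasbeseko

asbeseko

Takaiish: *hasbesigo
  hasbesigo → hasbesego   [vowel merger]
  hasbesego (rule 2 does not apply)
  hasbesego → hasbeseko   [unconditioned shift]
  hasbeseko → asbeseko   [h-loss]
  giving Takaiish asbeseko.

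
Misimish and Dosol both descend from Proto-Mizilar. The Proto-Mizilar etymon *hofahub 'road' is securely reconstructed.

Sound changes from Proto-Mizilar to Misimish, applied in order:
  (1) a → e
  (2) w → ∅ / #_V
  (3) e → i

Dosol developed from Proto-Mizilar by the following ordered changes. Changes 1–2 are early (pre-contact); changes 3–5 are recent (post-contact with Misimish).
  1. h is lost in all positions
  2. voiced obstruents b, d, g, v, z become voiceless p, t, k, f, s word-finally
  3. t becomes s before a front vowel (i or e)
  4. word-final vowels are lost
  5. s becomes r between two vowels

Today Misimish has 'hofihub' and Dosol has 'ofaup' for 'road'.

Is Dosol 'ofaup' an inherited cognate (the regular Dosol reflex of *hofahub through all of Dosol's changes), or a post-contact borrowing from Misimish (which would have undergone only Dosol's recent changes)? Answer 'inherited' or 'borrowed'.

If inherited, *hofahub would pass through all of Dosol's changes:
Dosol: *hofahub > ofaub > ofaup  (by h-loss, final devoicing)
If borrowed from Misimish 'hofihub' after the early changes, it would undergo only the recent ones:
  rule 3 (palatalisation): no change (hofihub)
  rule 4 (apocope): no change (hofihub)
  rule 5 (rhotacism): no change (hofihub)
  ⇒ as a loan: hofihub
Dosol 'ofaup' matches the inherited outcome exactly, so it is an inherited cognate, not a loan.

inherited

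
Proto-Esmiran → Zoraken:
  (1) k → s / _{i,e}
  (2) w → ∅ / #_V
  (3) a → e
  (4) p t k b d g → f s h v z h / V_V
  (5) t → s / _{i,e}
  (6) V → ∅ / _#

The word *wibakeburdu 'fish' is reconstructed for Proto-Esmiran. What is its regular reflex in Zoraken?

Zoraken: *wibakeburdu > wibaseburdu > ibaseburdu > ibeseburdu > ivesevurdu > ivesevurd  (by palatalisation, glide loss, vowel merger, intervocalic lenition, apocope)

ivesevurd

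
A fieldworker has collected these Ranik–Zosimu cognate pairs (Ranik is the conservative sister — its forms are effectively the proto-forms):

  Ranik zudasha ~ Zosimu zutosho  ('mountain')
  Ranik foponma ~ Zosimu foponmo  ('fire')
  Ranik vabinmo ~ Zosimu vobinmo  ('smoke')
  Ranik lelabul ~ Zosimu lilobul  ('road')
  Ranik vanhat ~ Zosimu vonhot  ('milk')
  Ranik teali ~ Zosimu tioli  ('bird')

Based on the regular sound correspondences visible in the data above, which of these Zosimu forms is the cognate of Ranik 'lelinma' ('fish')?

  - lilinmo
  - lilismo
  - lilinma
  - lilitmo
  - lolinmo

lilinmo

lelabul ~ lilobul — Ranik e corresponds to Zosimu i after a consonant, before a consonant other than r, m, n, p, b, f, v.
zudasha ~ zutosho, foponma ~ foponmo — Ranik a corresponds to Zosimu o word-finally.
Applying these to Ranik 'lelinma':
  lelinma → lilinma   (e→i after a consonant, before a consonant other than r, m, n, p, b, f, v)
  lilinma → lilinmo   (a→o word-finally)
So the Zosimu cognate is 'lilinmo'.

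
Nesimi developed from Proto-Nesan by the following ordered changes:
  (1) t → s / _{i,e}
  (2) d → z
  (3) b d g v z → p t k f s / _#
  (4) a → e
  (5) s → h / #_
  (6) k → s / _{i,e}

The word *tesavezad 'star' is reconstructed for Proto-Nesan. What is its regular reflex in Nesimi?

Nesimi: *tesavezad
  tesavezad → sesavezad   [palatalisation]
  sesavezad → sesavezaz   [unconditioned shift]
  sesavezaz → sesavezas   [final devoicing]
  sesavezas → sesevezes   [vowel merger]
  sesevezes → hesevezes   [debuccalisation]
  hesevezes (rule 6 does not apply)
  giving Nesimi hesevezes.

hesevezes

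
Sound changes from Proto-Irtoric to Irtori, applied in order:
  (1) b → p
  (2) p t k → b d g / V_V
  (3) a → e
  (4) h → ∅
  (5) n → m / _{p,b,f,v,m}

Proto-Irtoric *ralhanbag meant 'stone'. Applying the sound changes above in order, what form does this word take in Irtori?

Irtori: *ralhanbag > ralhanpag > relhenpeg > relenpeg > relempeg  (by unconditioned shift, vowel merger, h-loss, nasal place assimilation)

relempeg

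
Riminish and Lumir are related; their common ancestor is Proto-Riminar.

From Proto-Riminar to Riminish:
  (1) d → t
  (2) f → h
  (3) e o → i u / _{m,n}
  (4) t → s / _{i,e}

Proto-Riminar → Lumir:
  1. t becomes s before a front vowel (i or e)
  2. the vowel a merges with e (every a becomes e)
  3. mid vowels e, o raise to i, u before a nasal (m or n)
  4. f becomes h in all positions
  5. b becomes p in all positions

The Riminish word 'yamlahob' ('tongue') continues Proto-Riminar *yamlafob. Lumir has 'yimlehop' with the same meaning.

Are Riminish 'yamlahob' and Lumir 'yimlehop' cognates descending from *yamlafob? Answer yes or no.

yes

Derive the expected Lumir reflex of *yamlafob:
Lumir: *yamlafob
  yamlafob (rule 1 does not apply)
  yamlafob → yemlefob   [vowel merger]
  yemlefob → yimlefob   [pre-nasal raising]
  yimlefob → yimlehob   [unconditioned shift]
  yimlehob → yimlehop   [unconditioned shift]
  giving Lumir yimlehop.
Lumir 'yimlehop' matches the regular reflex exactly, so the pair is cognate.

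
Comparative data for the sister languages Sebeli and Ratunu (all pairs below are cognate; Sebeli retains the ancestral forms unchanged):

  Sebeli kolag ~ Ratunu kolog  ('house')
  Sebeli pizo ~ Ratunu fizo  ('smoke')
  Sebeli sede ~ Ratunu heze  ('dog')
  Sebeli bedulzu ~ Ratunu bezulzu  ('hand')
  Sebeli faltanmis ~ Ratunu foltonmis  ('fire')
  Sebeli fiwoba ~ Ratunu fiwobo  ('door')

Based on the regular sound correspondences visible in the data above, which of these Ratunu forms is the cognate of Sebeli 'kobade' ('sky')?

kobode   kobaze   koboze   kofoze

kolag ~ kolog, faltanmis ~ foltonmis — Sebeli a corresponds to Ratunu o after a consonant, before a consonant other than r, m, n, p, b, f, v.
sede ~ heze — Sebeli d corresponds to Ratunu z between vowels (before a front vowel).
Applying these to Sebeli 'kobade':
  kobade → kobode   (a→o after a consonant, before a consonant other than r, m, n, p, b, f, v)
  kobode → koboze   (d→z between vowels (before a front vowel))
So the Ratunu cognate is 'koboze'.

koboze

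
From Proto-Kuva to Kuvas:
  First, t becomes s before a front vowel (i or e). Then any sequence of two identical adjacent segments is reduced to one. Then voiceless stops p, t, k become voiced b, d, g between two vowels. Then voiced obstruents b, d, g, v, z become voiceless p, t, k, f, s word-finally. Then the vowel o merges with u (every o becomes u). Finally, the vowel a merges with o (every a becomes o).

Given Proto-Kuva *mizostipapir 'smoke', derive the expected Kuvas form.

Kuvas: start from *mizostipapir.
  rule 1 (palatalisation): mizostipapir → mizossipapir
  rule 2 (degemination): mizossipapir → mizosipapir
  rule 3 (intervocalic voicing): mizosipapir → mizosibabir
  rule 4: no change — mizosibabir
  rule 5 (vowel merger): mizosibabir → mizusibabir
  rule 6 (vowel merger): mizusibabir → mizusibobir
  ⇒ Kuvas mizusibobir

mizusibobir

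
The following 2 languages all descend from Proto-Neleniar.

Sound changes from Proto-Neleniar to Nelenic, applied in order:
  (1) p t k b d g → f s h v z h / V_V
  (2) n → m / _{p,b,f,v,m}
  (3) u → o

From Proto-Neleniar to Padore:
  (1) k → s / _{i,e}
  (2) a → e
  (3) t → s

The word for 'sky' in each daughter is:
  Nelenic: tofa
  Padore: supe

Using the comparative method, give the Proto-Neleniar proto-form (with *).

*tupa

Position 3: Nelenic has f, Padore has p. Padore preserves p here (none of its changes turn any other segment into p), so the proto-segment is *p.
Position 1: Nelenic has t, Padore has s. Nelenic preserves t here (none of its changes turn any other segment into t), so the proto-segment is *t.
This points to *tupa. Verify forward in each daughter:
Nelenic: start from *tupa.
  rule 1 (intervocalic lenition): tupa → tufa
  rule 2: no change — tufa
  rule 3 (vowel merger): tufa → tofa
  ⇒ Nelenic tofa
Padore: *tupa
  tupa (rule 1 does not apply)
  tupa → tupe   [vowel merger]
  tupe → supe   [unconditioned shift]
  giving Padore supe.
No other proto-form is consistent with every reflex, so the reconstruction is *tupa.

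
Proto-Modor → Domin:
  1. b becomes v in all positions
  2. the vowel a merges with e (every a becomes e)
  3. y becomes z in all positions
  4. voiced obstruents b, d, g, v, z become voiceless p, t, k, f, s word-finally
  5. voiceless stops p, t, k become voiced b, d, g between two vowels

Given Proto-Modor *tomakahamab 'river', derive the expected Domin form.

Domin: start from *tomakahamab.
  rule 1 (unconditioned shift): tomakahamab → tomakahamav
  rule 2 (vowel merger): tomakahamav → tomekehemev
  rule 3: no change — tomekehemev
  rule 4 (final devoicing): tomekehemev → tomekehemef
  rule 5 (intervocalic voicing): tomekehemef → tomegehemef
  ⇒ Domin tomegehemef

tomegehemef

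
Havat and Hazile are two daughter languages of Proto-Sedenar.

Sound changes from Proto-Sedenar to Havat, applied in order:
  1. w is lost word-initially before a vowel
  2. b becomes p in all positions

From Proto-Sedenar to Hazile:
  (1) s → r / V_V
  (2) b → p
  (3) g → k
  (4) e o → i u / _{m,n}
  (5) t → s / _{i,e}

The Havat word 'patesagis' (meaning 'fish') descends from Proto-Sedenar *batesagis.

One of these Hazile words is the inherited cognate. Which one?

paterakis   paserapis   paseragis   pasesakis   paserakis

paserakis

Hazile: start from *batesagis.
  rule 1 (rhotacism): batesagis → bateragis
  rule 2 (unconditioned shift): bateragis → pateragis
  rule 3 (unconditioned shift): pateragis → paterakis
  rule 4: no change — paterakis
  rule 5 (palatalisation): paterakis → paserakis
  ⇒ Hazile paserakis
Only 'paserakis' matches the regular Hazile development of *batesagis.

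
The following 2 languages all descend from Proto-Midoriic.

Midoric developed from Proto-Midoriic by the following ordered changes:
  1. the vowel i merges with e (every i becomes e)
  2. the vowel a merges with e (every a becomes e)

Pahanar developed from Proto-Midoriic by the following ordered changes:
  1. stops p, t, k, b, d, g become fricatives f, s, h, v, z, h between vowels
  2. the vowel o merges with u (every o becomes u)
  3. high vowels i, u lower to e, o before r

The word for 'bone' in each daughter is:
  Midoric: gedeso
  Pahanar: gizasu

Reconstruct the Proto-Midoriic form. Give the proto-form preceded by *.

Position 4: Midoric has e, Pahanar has a. Pahanar preserves a here (none of its changes turn any other segment into a), so the proto-segment is *a.
Position 6: Midoric has o, Pahanar has u. Midoric preserves o here (none of its changes turn any other segment into o), so the proto-segment is *o.
Continuing position by position gives *gidaso; check it forward:
Midoric: *gidaso > gedaso > gedeso  (by vowel merger, vowel merger)
Pahanar: start from *gidaso.
  rule 1 (intervocalic lenition): gidaso → gizaso
  rule 2 (vowel merger): gizaso → gizasu
  rule 3: no change — gizasu
  ⇒ Pahanar gizasu
No other proto-form is consistent with every reflex, so the reconstruction is *gidaso.

*gidaso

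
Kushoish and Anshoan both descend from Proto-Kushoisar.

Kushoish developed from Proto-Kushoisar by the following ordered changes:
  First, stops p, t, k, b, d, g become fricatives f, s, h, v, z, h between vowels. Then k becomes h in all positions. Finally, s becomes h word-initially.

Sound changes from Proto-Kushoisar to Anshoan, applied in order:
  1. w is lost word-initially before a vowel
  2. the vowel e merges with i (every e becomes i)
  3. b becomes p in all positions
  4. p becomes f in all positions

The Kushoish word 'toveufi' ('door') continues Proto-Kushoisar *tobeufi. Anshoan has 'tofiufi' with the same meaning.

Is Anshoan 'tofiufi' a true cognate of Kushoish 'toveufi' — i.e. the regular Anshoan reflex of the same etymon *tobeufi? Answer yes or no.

Derive the expected Anshoan reflex of *tobeufi:
Anshoan: *tobeufi > tobiufi > topiufi > tofiufi  (by vowel merger, unconditioned shift, unconditioned shift)
Anshoan 'tofiufi' matches the regular reflex exactly, so the pair is cognate.

yes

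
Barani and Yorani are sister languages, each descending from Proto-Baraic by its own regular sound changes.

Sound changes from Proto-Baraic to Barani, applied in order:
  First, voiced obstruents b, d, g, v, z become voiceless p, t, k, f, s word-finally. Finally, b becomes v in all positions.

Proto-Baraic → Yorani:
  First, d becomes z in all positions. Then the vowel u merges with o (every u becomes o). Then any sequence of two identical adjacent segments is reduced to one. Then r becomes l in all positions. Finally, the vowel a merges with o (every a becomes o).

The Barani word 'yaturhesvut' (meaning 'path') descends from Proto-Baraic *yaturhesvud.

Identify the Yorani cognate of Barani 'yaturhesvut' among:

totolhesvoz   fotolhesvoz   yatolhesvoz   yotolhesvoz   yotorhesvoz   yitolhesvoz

yotolhesvoz

Yorani: start from *yaturhesvud.
  rule 1 (unconditioned shift): yaturhesvud → yaturhesvuz
  rule 2 (vowel merger): yaturhesvuz → yatorhesvoz
  rule 3: no change — yatorhesvoz
  rule 4 (unconditioned shift): yatorhesvoz → yatolhesvoz
  rule 5 (vowel merger): yatolhesvoz → yotolhesvoz
  ⇒ Yorani yotolhesvoz
Only 'yotolhesvoz' matches the regular Yorani development of *yaturhesvud.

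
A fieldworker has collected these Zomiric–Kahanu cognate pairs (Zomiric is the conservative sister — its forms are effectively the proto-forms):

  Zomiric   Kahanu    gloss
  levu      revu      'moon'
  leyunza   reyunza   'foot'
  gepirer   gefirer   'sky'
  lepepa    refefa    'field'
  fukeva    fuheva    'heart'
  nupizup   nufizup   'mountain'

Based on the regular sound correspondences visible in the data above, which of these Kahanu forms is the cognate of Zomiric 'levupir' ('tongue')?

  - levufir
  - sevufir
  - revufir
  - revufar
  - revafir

levu ~ revu, leyunza ~ reyunza — Zomiric l corresponds to Kahanu r word-initially before a front vowel.
gepirer ~ gefirer, nupizup ~ nufizup — Zomiric p corresponds to Kahanu f between vowels (before a front vowel).
Applying these to Zomiric 'levupir':
  levupir → revupir   (l→r word-initially before a front vowel)
  revupir → revufir   (p→f between vowels (before a front vowel))
So the Kahanu cognate is 'revufir'.

revufir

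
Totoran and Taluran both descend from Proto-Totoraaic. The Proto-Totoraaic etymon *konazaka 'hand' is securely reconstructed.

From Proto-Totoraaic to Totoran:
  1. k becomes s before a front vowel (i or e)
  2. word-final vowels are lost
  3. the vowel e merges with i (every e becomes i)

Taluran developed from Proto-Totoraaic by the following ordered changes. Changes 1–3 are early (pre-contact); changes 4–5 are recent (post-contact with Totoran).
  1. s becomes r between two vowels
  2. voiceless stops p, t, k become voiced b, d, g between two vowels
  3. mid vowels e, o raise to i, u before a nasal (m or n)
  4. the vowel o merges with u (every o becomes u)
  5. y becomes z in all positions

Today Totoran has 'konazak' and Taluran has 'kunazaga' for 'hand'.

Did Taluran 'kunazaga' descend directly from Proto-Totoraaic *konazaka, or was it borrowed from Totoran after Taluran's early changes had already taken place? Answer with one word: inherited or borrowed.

If inherited, *konazaka would pass through all of Taluran's changes:
Taluran: *konazaka
  konazaka (rule 1 does not apply)
  konazaka → konazaga   [intervocalic voicing]
  konazaga → kunazaga   [pre-nasal raising]
  kunazaga (rule 4 does not apply)
  kunazaga (rule 5 does not apply)
  giving Taluran kunazaga.
If borrowed from Totoran 'konazak' after the early changes, it would undergo only the recent ones:
  rule 4 (vowel merger): konazak → kunazak
  rule 5 (unconditioned shift): no change (kunazak)
  ⇒ as a loan: kunazak
Taluran 'kunazaga' matches the inherited outcome exactly, so it is an inherited cognate, not a loan.

inherited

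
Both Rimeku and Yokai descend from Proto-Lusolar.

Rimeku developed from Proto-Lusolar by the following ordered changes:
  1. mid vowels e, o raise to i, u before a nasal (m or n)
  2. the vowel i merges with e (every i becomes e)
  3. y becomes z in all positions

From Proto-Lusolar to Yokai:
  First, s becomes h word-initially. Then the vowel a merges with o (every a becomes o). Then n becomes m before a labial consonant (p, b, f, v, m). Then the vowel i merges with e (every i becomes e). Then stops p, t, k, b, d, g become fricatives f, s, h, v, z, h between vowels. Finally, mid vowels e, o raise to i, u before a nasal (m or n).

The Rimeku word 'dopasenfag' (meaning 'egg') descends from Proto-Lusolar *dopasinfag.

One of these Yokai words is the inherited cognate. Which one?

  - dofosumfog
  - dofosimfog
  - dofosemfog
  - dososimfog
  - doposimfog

Yokai: start from *dopasinfag.
  rule 1: no change — dopasinfag
  rule 2 (vowel merger): dopasinfag → doposinfog
  rule 3 (nasal place assimilation): doposinfog → doposimfog
  rule 4 (vowel merger): doposimfog → doposemfog
  rule 5 (intervocalic lenition): doposemfog → dofosemfog
  rule 6 (pre-nasal raising): dofosemfog → dofosimfog
  ⇒ Yokai dofosimfog
Only 'dofosimfog' matches the regular Yokai development of *dopasinfag.

dofosimfog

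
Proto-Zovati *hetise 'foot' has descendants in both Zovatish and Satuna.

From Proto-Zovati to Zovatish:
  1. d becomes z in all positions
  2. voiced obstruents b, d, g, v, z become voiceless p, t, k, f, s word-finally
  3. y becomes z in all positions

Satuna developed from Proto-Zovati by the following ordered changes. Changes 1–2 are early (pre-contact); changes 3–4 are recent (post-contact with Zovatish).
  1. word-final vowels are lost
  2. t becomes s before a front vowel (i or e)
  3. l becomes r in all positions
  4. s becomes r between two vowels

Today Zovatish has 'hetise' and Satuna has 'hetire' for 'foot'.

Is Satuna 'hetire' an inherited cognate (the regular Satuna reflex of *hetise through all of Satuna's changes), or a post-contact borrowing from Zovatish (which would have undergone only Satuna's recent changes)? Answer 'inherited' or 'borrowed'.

borrowed

If inherited, *hetise would pass through all of Satuna's changes:
Satuna: start from *hetise.
  rule 1 (apocope): hetise → hetis
  rule 2 (palatalisation): hetis → hesis
  rule 3: no change — hesis
  rule 4 (rhotacism): hesis → heris
  ⇒ Satuna heris
If borrowed from Zovatish 'hetise' after the early changes, it would undergo only the recent ones:
  rule 3 (unconditioned shift): no change (hetise)
  rule 4 (rhotacism): hetise → hetire
  ⇒ as a loan: hetire
Satuna 'hetire' matches the loan outcome 'hetire', not the inherited 'heris' — it skipped the early Satuna changes, so it was borrowed from Zovatish.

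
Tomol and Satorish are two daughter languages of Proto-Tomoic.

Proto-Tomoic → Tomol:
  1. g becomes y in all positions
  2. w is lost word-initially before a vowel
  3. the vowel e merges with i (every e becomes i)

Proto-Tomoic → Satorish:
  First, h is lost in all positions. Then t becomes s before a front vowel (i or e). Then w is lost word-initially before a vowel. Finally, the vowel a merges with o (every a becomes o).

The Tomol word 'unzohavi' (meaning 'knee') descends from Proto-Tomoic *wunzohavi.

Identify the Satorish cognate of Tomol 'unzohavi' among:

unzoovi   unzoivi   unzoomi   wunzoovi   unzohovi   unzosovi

Satorish: *wunzohavi
  wunzohavi → wunzoavi   [h-loss]
  wunzoavi (rule 2 does not apply)
  wunzoavi → unzoavi   [glide loss]
  unzoavi → unzoovi   [vowel merger]
  giving Satorish unzoovi.

unzoovi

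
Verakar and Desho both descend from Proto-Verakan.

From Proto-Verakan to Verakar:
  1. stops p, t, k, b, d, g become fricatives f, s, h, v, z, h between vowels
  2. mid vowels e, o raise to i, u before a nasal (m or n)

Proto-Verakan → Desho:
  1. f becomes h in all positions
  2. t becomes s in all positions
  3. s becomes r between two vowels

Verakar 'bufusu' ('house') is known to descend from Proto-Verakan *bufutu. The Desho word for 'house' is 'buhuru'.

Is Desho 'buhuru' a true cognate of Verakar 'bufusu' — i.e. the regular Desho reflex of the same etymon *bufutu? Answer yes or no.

Derive the expected Desho reflex of *bufutu:
Desho: start from *bufutu.
  rule 1 (unconditioned shift): bufutu → buhutu
  rule 2 (unconditioned shift): buhutu → buhusu
  rule 3 (rhotacism): buhusu → buhuru
  ⇒ Desho buhuru
Desho 'buhuru' matches the regular reflex exactly, so the pair is cognate.

yes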